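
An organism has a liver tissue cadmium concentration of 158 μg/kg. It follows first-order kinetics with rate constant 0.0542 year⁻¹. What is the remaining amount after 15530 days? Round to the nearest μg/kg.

t½ = ln 2 / λ = 0.69315 / 0.0542 ≈ 12.789 years.
Convert the elapsed time: 15530 days = 42.5479 years.
Number of half-lives: n = 42.5479/12.789 ≈ 3.327.
Remaining = 158 × (1/2)^3.327 = 158 × 0.099649 ≈ 15.745 μg/kg.

16 μg/kg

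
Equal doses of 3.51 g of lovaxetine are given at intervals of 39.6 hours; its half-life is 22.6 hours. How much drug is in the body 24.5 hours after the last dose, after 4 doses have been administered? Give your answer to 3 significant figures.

2.34 g

The 4 doses were given 143.3, 103.7, 64.1, 24.5 hours ago.
Total = 3.51·(1/2)^(143.3/22.6) + 3.51·(1/2)^(103.7/22.6) + 3.51·(1/2)^(64.1/22.6) + 3.51·(1/2)^(24.5/22.6)
      = 0.043308 + 0.14589 + 0.49147 + 1.6557 ≈ 2.3363 g.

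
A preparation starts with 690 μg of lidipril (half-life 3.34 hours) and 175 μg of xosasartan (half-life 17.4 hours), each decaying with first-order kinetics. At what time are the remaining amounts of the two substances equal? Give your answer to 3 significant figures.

8.18 hours

Set 690·(1/2)^(t/3.34) = 175·(1/2)^(t/17.4).
Taking log₂: log₂(690/175) = t·(1/3.34 − 1/17.4).
log₂(3.9429) = 1.9792; 1/3.34 − 1/17.4 = 0.24193.
t = 1.9792 / 0.24193 ≈ 8.1811 hours.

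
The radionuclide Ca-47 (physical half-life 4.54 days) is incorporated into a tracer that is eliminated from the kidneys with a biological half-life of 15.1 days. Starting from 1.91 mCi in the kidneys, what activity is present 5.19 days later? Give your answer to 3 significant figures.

1/t_eff = 1/t_phys + 1/t_biol = 1/4.54 + 1/15.1 = 0.28649 per day.
t_eff = 4.54 × 15.1 / (4.54 + 15.1) ≈ 3.4905 days.
Remaining = 1.91 × (1/2)^(5.19/3.4905) = 1.91 × (1/2)^1.4869 ≈ 0.68146 mCi.

0.681 mCi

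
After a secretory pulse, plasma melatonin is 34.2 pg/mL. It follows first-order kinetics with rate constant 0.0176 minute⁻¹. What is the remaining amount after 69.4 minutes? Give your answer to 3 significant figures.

10.1 pg/mL

t½ = ln 2 / k = 0.69315 / 0.0176 ≈ 39.383 minutes.
Number of half-lives: n = 69.4/39.383 ≈ 1.7622.
Remaining = 34.2 × (1/2)^1.7622 = 34.2 × 0.29481 ≈ 10.082 pg/mL.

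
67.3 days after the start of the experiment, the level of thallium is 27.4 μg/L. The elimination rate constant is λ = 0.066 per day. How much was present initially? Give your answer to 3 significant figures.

2330 μg/L

t½ = ln 2 / λ = 0.69315 / 0.066 ≈ 10.502 days.
Number of half-lives elapsed: n = 67.3/10.502 ≈ 6.4082.
A₀ = A × 2^n = 27.4 × 2^6.4082 = 27.4 × 84.928 ≈ 2327 μg/L.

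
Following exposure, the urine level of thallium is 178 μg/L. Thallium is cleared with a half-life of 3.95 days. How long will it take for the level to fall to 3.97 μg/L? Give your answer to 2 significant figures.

Fraction remaining = 3.97/178 ≈ 0.022303.
n = log₂(178/3.97) = ln(44.836)/ln 2 ≈ 5.4866 half-lives.
t = n × t½ = 5.4866 × 3.95 ≈ 21.672 days.

22 days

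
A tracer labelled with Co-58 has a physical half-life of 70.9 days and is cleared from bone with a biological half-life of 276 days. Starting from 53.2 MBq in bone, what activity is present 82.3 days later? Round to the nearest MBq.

1/t_eff = 1/t_phys + 1/t_biol = 1/70.9 + 1/276 = 0.017728 per day.
t_eff = 70.9 × 276 / (70.9 + 276) ≈ 56.409 days.
Remaining = 53.2 × (1/2)^(82.3/56.409) = 53.2 × (1/2)^1.459 ≈ 19.352 MBq.

19 MBq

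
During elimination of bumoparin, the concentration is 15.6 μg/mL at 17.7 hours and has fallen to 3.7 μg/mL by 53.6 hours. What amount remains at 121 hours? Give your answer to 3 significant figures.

Over Δt = 53.6 − 17.7 = 35.9 hours, the level fell by a factor of 15.6/3.7 ≈ 4.2162.
n = log₂(4.2162) ≈ 2.0759 half-lives, so t½ = 35.9/2.0759 ≈ 17.293 hours.
From t = 53.6 to t = 121: 3.7 × (1/2)^((121−53.6)/17.293) ≈ 0.24828 μg/mL.

0.248 μg/mL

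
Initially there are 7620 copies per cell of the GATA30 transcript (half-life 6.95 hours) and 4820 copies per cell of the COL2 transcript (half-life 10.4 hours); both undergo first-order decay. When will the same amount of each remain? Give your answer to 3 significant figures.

Set 7620·(1/2)^(t/6.95) = 4820·(1/2)^(t/10.4).
Taking log₂: log₂(7620/4820) = t·(1/6.95 − 1/10.4).
log₂(1.5809) = 0.66076; 1/6.95 − 1/10.4 = 0.047731.
t = 0.66076 / 0.047731 ≈ 13.843 hours.

13.8 hours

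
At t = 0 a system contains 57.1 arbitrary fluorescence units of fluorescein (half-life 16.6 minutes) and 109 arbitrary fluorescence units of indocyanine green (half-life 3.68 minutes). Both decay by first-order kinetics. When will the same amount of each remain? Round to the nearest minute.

4 minutes

Set 57.1·(1/2)^(t/16.6) = 109·(1/2)^(t/3.68).
Taking log₂: log₂(57.1/109) = t·(1/16.6 − 1/3.68).
log₂(0.52385) = -0.93277; 1/16.6 − 1/3.68 = -0.2115.
t = -0.93277 / -0.2115 ≈ 4.4103 minutes.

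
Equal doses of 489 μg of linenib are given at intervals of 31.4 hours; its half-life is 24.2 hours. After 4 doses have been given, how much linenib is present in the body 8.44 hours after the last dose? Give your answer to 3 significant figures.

The 4 doses were given 102.64, 71.24, 39.84, 8.44 hours ago.
Total = 489·(1/2)^(102.64/24.2) + 489·(1/2)^(71.24/24.2) + 489·(1/2)^(39.84/24.2) + 489·(1/2)^(8.44/24.2)
      = 25.855 + 63.553 + 156.22 + 383.99 ≈ 629.62 μg.

630 μg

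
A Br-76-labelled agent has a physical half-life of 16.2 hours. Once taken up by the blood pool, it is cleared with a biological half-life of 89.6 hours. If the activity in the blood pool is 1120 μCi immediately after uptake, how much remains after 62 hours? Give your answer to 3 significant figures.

1/t_eff = 1/t_phys + 1/t_biol = 1/16.2 + 1/89.6 = 0.072889 per hour.
t_eff = 16.2 × 89.6 / (16.2 + 89.6) ≈ 13.719 hours.
Remaining = 1120 × (1/2)^(62/13.719) = 1120 × (1/2)^4.5191 ≈ 48.846 μCi.

48.8 μCi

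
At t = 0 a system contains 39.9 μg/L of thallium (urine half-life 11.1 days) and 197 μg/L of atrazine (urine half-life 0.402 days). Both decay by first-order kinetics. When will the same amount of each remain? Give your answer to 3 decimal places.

0.961 days

Set 39.9·(1/2)^(t/11.1) = 197·(1/2)^(t/0.402).
Taking log₂: log₂(39.9/197) = t·(1/11.1 − 1/0.402).
log₂(0.20254) = -2.3037; 1/11.1 − 1/0.402 = -2.3975.
t = -2.3037 / -2.3975 ≈ 0.9609 days.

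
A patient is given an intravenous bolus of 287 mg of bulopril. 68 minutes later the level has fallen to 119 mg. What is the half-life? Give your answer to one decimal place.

53.5 minutes

A/A₀ = 119/287 ≈ 0.41463.
n = log₂(2.4118) ≈ 1.2701 half-lives elapsed in 68 minutes.
t½ = 68/1.2701 ≈ 53.54 minutes.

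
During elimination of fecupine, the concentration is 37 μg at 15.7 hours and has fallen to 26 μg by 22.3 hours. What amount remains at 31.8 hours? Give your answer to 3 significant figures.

15.6 μg

Over Δt = 22.3 − 15.7 = 6.6 hours, the level fell by a factor of 37/26 ≈ 1.4231.
n = log₂(1.4231) ≈ 0.50901 half-lives, so t½ = 6.6/0.50901 ≈ 12.966 hours.
From t = 22.3 to t = 31.8: 26 × (1/2)^((31.8−22.3)/12.966) ≈ 15.647 μg.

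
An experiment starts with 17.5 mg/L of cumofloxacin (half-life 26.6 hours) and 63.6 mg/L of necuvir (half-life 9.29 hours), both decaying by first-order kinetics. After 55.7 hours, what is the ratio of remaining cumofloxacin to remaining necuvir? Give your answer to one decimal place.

4.1

cumofloxacin: 17.5 × (1/2)^(55.7/26.6) = 17.5 × (1/2)^2.094 ≈ 4.0991 mg/L.
necuvir: 63.6 × (1/2)^(55.7/9.29) = 63.6 × (1/2)^5.9957 ≈ 0.99672 mg/L.
Ratio ≈ 4.0991 / 0.99672 ≈ 4.1126.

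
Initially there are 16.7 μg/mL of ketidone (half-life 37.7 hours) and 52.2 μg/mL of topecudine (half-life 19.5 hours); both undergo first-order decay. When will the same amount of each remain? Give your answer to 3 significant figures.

Set 16.7·(1/2)^(t/37.7) = 52.2·(1/2)^(t/19.5).
Taking log₂: log₂(16.7/52.2) = t·(1/37.7 − 1/19.5).
log₂(0.31992) = -1.6442; 1/37.7 − 1/19.5 = -0.024757.
t = -1.6442 / -0.024757 ≈ 66.414 hours.

66.4 hours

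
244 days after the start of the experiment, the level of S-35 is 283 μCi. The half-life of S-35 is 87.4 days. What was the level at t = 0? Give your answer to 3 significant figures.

Number of half-lives elapsed: n = 244/87.4 ≈ 2.7918.
A₀ = A × 2^n = 283 × 2^2.7918 = 283 × 6.9248 ≈ 1959.7 μCi.

1960 μCi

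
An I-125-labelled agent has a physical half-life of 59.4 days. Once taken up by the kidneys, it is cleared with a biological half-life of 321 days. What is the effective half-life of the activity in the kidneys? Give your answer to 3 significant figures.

50.1 days

1/t_eff = 1/t_phys + 1/t_biol = 1/59.4 + 1/321 = 0.01995 per day.
t_eff = 59.4 × 321 / (59.4 + 321) ≈ 50.125 days.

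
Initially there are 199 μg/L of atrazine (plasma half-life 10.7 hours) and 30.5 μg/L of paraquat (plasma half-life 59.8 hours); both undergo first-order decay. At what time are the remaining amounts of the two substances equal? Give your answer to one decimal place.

35.3 hours

Set 199·(1/2)^(t/10.7) = 30.5·(1/2)^(t/59.8).
Taking log₂: log₂(199/30.5) = t·(1/10.7 − 1/59.8).
log₂(6.5246) = 2.7059; 1/10.7 − 1/59.8 = 0.076736.
t = 2.7059 / 0.076736 ≈ 35.263 hours.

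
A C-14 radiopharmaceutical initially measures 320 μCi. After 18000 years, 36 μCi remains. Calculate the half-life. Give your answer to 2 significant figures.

5700 years

A/A₀ = 36/320 ≈ 0.1125.
n = log₂(8.8889) ≈ 3.152 half-lives elapsed in 18000 years.
t½ = 18000/3.152 ≈ 5710.7 years.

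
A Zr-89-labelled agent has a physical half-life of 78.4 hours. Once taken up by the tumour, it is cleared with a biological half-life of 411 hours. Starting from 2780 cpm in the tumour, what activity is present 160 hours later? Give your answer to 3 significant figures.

1/t_eff = 1/t_phys + 1/t_biol = 1/78.4 + 1/411 = 0.015188 per hour.
t_eff = 78.4 × 411 / (78.4 + 411) ≈ 65.841 hours.
Remaining = 2780 × (1/2)^(160/65.841) = 2780 × (1/2)^2.4301 ≈ 515.83 cpm.

516 cpm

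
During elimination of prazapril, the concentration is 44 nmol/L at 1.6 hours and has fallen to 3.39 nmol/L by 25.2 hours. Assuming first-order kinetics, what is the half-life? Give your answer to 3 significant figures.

Over Δt = 25.2 − 1.6 = 23.6 hours, the level fell by a factor of 44/3.39 ≈ 12.979.
n = log₂(12.979) ≈ 3.6981 half-lives, so t½ = 23.6/3.6981 ≈ 6.3816 hours.

6.38 hours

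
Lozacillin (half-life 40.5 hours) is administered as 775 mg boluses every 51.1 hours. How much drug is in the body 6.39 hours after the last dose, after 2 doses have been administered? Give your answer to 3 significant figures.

984 mg

The 2 doses were given 57.49, 6.39 hours ago.
Total = 775·(1/2)^(57.49/40.5) + 775·(1/2)^(6.39/40.5)
      = 289.73 + 694.71 ≈ 984.44 mg.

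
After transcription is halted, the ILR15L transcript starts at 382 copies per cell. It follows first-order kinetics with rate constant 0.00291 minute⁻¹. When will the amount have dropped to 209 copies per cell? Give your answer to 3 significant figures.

t½ = ln 2 / λ = 0.69315 / 0.00291 ≈ 238.19 minutes.
Fraction remaining = 209/382 ≈ 0.54712.
n = log₂(382/209) = ln(1.8278)/ln 2 ≈ 0.87007 half-lives.
t = n × t½ = 0.87007 × 238.19 ≈ 207.25 minutes.

207 minutes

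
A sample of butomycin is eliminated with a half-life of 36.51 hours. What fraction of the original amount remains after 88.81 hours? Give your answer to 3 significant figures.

0.185

n = 88.81/36.51 ≈ 2.4325 half-lives.
Fraction remaining = (1/2)^2.4325 ≈ 0.18525.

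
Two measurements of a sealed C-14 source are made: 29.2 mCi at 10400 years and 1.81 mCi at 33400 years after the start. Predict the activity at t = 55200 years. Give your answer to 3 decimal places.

Over Δt = 33400 − 10400 = 23000 years, the level fell by a factor of 29.2/1.81 ≈ 16.133.
n = log₂(16.133) ≈ 4.0119 half-lives, so t½ = 23000/4.0119 ≈ 5732.9 years.
From t = 33400 to t = 55200: 1.81 × (1/2)^((55200−33400)/5732.9) ≈ 0.12971 mCi.

0.130 mCi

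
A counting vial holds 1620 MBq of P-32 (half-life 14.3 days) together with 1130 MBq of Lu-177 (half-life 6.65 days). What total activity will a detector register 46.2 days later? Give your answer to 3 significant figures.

182 MBq

P-32: 1620 × (1/2)^(46.2/14.3) = 1620 × (1/2)^3.2308 ≈ 172.57 MBq.
Lu-177: 1130 × (1/2)^(46.2/6.65) = 1130 × (1/2)^6.9474 ≈ 9.1561 MBq.
Total = 172.57 + 9.1561 ≈ 181.72 MBq.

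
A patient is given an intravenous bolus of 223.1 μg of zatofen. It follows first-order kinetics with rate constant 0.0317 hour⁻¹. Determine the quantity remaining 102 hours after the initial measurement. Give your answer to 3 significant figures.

8.80 μg

t½ = ln 2 / λ = 0.69315 / 0.0317 ≈ 21.866 hours.
Number of half-lives: n = 102/21.866 ≈ 4.6648.
Remaining = 223.1 × (1/2)^4.6648 = 223.1 × 0.039423 ≈ 8.7953 μg.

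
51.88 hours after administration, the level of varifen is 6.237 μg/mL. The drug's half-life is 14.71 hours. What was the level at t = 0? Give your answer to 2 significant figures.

72 μg/mL

Number of half-lives elapsed: n = 51.88/14.71 ≈ 3.5269.
A₀ = A × 2^n = 6.237 × 2^3.5269 = 6.237 × 11.526 ≈ 71.889 μg/mL.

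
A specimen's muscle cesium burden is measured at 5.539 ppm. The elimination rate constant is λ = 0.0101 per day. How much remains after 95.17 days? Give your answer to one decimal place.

t½ = ln 2 / λ = 0.69315 / 0.0101 ≈ 68.628 days.
Number of half-lives: n = 95.17/68.628 ≈ 1.3867.
Remaining = 5.539 × (1/2)^1.3867 = 5.539 × 0.38243 ≈ 2.1183 ppm.

2.1 ppm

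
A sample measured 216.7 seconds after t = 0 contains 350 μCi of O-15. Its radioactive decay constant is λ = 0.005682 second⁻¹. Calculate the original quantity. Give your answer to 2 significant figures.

t½ = ln 2 / λ = 0.69315 / 0.005682 ≈ 121.99 seconds.
Number of half-lives elapsed: n = 216.7/121.99 ≈ 1.7764.
A₀ = A × 2^n = 350 × 2^1.7764 = 350 × 3.4256 ≈ 1199 μCi.

1200 μCi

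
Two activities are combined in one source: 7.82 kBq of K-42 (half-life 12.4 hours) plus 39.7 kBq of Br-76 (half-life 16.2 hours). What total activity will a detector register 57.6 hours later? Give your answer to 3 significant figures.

K-42: 7.82 × (1/2)^(57.6/12.4) = 7.82 × (1/2)^4.6452 ≈ 0.31252 kBq.
Br-76: 39.7 × (1/2)^(57.6/16.2) = 39.7 × (1/2)^3.5556 ≈ 3.3765 kBq.
Total = 0.31252 + 3.3765 ≈ 3.689 kBq.

3.69 kBq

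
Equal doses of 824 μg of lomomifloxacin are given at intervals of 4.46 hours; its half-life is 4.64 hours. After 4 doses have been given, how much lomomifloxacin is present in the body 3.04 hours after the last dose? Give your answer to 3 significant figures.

1000 μg

The 4 doses were given 16.42, 11.96, 7.5, 3.04 hours ago.
Total = 824·(1/2)^(16.42/4.64) + 824·(1/2)^(11.96/4.64) + 824·(1/2)^(7.5/4.64) + 824·(1/2)^(3.04/4.64)
      = 70.9 + 138.04 + 268.75 + 523.24 ≈ 1000.9 μg.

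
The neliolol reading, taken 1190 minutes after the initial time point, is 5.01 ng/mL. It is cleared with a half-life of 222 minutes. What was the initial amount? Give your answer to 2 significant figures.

210 ng/mL

Number of half-lives elapsed: n = 1190/222 ≈ 5.3604.
A₀ = A × 2^n = 5.01 × 2^5.3604 = 5.01 × 41.08 ≈ 205.81 ng/mL.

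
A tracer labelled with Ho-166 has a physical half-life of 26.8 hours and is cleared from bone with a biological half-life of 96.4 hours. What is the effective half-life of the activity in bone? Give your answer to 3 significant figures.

21.0 hours

1/t_eff = 1/t_phys + 1/t_biol = 1/26.8 + 1/96.4 = 0.047687 per hour.
t_eff = 26.8 × 96.4 / (26.8 + 96.4) ≈ 20.97 hours.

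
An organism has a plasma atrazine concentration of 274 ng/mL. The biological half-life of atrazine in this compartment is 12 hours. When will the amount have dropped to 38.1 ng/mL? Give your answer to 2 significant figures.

34 hours

Fraction remaining = 38.1/274 ≈ 0.13905.
n = log₂(274/38.1) = ln(7.1916)/ln 2 ≈ 2.8463 half-lives.
t = n × t½ = 2.8463 × 12 ≈ 34.156 hours.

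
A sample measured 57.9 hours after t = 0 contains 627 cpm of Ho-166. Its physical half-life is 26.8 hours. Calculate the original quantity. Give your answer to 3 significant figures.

2800 cpm

Number of half-lives elapsed: n = 57.9/26.8 ≈ 2.1604.
A₀ = A × 2^n = 627 × 2^2.1604 = 627 × 4.4705 ≈ 2803 cpm.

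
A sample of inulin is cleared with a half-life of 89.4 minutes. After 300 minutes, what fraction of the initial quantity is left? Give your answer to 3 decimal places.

n = 300/89.4 ≈ 3.3557 half-lives.
Fraction remaining = (1/2)^3.3557 ≈ 0.097686.

0.098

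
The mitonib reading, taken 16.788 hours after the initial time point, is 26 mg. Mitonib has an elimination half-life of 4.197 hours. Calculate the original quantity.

416 mg

Number of half-lives elapsed: n = 16.788/4.197 ≈ 4.
A₀ = A × 2^n = 26 × 2^4 = 26 × 16 ≈ 416 mg.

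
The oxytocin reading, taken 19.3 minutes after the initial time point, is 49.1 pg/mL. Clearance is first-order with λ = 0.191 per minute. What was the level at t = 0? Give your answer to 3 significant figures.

t½ = ln 2 / λ = 0.69315 / 0.191 ≈ 3.629 minutes.
Number of half-lives elapsed: n = 19.3/3.629 ≈ 5.3182.
A₀ = A × 2^n = 49.1 × 2^5.3182 = 49.1 × 39.897 ≈ 1958.9 pg/mL.

1960 pg/mL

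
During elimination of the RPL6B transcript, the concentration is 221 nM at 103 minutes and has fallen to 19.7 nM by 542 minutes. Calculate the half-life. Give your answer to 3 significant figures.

126 minutes

Over Δt = 542 − 103 = 439 minutes, the level fell by a factor of 221/19.7 ≈ 11.218.
n = log₂(11.218) ≈ 3.4878 half-lives, so t½ = 439/3.4878 ≈ 125.87 minutes.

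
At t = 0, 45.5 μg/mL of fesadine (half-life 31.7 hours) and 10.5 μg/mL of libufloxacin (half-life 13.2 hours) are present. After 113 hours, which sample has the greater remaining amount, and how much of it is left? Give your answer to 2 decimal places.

fesadine: 45.5 × (1/2)^3.5647 ≈ 3.8454 μg/mL.
libufloxacin: 10.5 × (1/2)^8.5606 ≈ 0.027809 μg/mL.
Fesadine has more remaining, at ≈ 3.8454 μg/mL.

fesadine, 3.85 μg/mL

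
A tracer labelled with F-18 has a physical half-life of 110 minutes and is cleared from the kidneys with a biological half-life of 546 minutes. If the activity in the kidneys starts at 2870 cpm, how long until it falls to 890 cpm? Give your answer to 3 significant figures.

155 minutes

1/t_eff = 1/t_phys + 1/t_biol = 1/110 + 1/546 = 0.010922 per minute.
t_eff = 110 × 546 / (110 + 546) ≈ 91.555 minutes.
n = log₂(2870/890) ≈ 1.6892; t = 1.6892 × 91.555 ≈ 154.65 minutes.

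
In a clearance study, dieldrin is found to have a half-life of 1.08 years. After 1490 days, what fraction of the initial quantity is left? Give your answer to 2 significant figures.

1490 days = 4.08219 years.
n = 4.08219/1.08 ≈ 3.7798 half-lives.
Fraction remaining = (1/2)^3.7798 ≈ 0.072806.

0.073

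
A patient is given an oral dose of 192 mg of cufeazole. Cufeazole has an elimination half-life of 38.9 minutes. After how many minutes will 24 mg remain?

24/192 = 1/8, so 3 half-lives have elapsed.
t = 3 × 38.9 = 116.7 minutes.

116.7 minutes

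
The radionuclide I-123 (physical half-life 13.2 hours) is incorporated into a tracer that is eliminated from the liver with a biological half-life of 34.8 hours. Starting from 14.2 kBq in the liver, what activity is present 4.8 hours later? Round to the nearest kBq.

1/t_eff = 1/t_phys + 1/t_biol = 1/13.2 + 1/34.8 = 0.10449 per hour.
t_eff = 13.2 × 34.8 / (13.2 + 34.8) ≈ 9.57 hours.
Remaining = 14.2 × (1/2)^(4.8/9.57) = 14.2 × (1/2)^0.50157 ≈ 10.03 kBq.

10 kBq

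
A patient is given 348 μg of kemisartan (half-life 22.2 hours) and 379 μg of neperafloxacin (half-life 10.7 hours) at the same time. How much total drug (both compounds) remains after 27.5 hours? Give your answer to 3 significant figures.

211 μg

kemisartan: 348 × (1/2)^(27.5/22.2) = 348 × (1/2)^1.2387 ≈ 147.46 μg.
neperafloxacin: 379 × (1/2)^(27.5/10.7) = 379 × (1/2)^2.5701 ≈ 63.821 μg.
Total = 147.46 + 63.821 ≈ 211.28 μg.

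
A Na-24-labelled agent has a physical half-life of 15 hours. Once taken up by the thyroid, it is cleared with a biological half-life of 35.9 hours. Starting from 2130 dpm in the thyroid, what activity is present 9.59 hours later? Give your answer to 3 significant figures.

1140 dpm

1/t_eff = 1/t_phys + 1/t_biol = 1/15 + 1/35.9 = 0.094522 per hour.
t_eff = 15 × 35.9 / (15 + 35.9) ≈ 10.58 hours.
Remaining = 2130 × (1/2)^(9.59/10.58) = 2130 × (1/2)^0.90646 ≈ 1136.3 dpm.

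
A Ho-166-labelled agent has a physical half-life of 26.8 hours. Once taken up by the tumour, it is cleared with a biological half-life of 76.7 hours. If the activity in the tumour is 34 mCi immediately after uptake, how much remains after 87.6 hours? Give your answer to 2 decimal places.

1.60 mCi

1/t_eff = 1/t_phys + 1/t_biol = 1/26.8 + 1/76.7 = 0.050351 per hour.
t_eff = 26.8 × 76.7 / (26.8 + 76.7) ≈ 19.86 hours.
Remaining = 34 × (1/2)^(87.6/19.86) = 34 × (1/2)^4.4108 ≈ 1.5985 mCi.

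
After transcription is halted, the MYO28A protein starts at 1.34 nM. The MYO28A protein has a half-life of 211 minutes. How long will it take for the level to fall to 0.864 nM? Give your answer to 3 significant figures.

Fraction remaining = 0.864/1.34 ≈ 0.64478.
n = log₂(1.34/0.864) = ln(1.5509)/ln 2 ≈ 0.63313 half-lives.
t = n × t½ = 0.63313 × 211 ≈ 133.59 minutes.

134 minutes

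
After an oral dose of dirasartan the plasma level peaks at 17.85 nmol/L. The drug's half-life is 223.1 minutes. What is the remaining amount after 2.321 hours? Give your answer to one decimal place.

11.6 nmol/L

Convert the elapsed time: 2.321 hours = 139.26 minutes.
Number of half-lives: n = 139.26/223.1 ≈ 0.6242.
Remaining = 17.85 × (1/2)^0.6242 = 17.85 × 0.64878 ≈ 11.581 nmol/L.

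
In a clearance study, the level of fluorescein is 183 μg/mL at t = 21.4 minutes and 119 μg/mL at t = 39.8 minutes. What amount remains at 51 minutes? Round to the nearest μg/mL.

92 μg/mL

Over Δt = 39.8 − 21.4 = 18.4 minutes, the level fell by a factor of 183/119 ≈ 1.5378.
n = log₂(1.5378) ≈ 0.62088 half-lives, so t½ = 18.4/0.62088 ≈ 29.635 minutes.
From t = 39.8 to t = 51: 119 × (1/2)^((51−39.8)/29.635) ≈ 91.575 μg/mL.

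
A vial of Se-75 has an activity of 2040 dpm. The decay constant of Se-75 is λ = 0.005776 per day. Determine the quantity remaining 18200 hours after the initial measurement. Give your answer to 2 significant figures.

26 dpm

t½ = ln 2 / λ = 0.69315 / 0.005776 ≈ 120 days.
Convert the elapsed time: 18200 hours = 758.333 days.
Number of half-lives: n = 758.333/120 ≈ 6.3192.
Remaining = 2040 × (1/2)^6.3192 = 2040 × 0.012524 ≈ 25.548 dpm.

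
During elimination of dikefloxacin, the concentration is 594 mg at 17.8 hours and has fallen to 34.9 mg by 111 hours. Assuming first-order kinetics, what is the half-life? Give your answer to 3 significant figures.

Over Δt = 111 − 17.8 = 93.2 hours, the level fell by a factor of 594/34.9 ≈ 17.02.
n = log₂(17.02) ≈ 4.0892 half-lives, so t½ = 93.2/4.0892 ≈ 22.792 hours.

22.8 hours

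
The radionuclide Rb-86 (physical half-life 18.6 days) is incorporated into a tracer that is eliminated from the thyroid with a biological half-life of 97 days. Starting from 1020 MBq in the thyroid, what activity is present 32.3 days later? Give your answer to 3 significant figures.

1/t_eff = 1/t_phys + 1/t_biol = 1/18.6 + 1/97 = 0.064073 per day.
t_eff = 18.6 × 97 / (18.6 + 97) ≈ 15.607 days.
Remaining = 1020 × (1/2)^(32.3/15.607) = 1020 × (1/2)^2.0695 ≈ 243 MBq.

243 MBq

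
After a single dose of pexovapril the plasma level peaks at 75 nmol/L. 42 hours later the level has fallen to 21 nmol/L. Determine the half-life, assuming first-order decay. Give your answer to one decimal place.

22.9 hours

A/A₀ = 21/75 ≈ 0.28.
n = log₂(3.5714) ≈ 1.8365 half-lives elapsed in 42 hours.
t½ = 42/1.8365 ≈ 22.87 hours.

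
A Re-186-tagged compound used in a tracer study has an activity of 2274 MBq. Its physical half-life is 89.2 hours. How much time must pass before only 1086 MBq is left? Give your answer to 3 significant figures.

95.1 hours

Fraction remaining = 1086/2274 ≈ 0.47757.
n = log₂(2274/1086) = ln(2.0939)/ln 2 ≈ 1.0662 half-lives.
t = n × t½ = 1.0662 × 89.2 ≈ 95.106 hours.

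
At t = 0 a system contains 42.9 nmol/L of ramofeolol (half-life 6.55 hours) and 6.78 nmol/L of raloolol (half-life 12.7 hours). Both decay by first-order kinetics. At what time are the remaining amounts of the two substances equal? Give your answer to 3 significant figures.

36.0 hours

Set 42.9·(1/2)^(t/6.55) = 6.78·(1/2)^(t/12.7).
Taking log₂: log₂(42.9/6.78) = t·(1/6.55 − 1/12.7).
log₂(6.3274) = 2.6616; 1/6.55 − 1/12.7 = 0.073932.
t = 2.6616 / 0.073932 ≈ 36.001 hours.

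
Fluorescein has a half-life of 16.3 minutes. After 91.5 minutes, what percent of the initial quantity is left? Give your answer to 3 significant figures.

n = 91.5/16.3 ≈ 5.6135 half-lives.
Fraction remaining = (1/2)^5.6135 ≈ 0.020425, i.e. 2.0425%.

2.04%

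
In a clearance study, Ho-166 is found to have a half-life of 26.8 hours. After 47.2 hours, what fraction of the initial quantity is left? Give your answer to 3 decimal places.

n = 47.2/26.8 ≈ 1.7612 half-lives.
Fraction remaining = (1/2)^1.7612 ≈ 0.295.

0.295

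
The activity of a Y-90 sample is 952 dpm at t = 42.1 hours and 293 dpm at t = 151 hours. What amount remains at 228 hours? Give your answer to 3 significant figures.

127 dpm

Over Δt = 151 − 42.1 = 108.9 hours, the level fell by a factor of 952/293 ≈ 3.2491.
n = log₂(3.2491) ≈ 1.7001 half-lives, so t½ = 108.9/1.7001 ≈ 64.057 hours.
From t = 151 to t = 228: 293 × (1/2)^((228−151)/64.057) ≈ 127.35 dpm.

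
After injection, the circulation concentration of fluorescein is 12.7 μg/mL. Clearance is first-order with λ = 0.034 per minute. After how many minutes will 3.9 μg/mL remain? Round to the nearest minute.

35 minutes

t½ = ln 2 / λ = 0.69315 / 0.034 ≈ 20.387 minutes.
Fraction remaining = 3.9/12.7 ≈ 0.30709.
n = log₂(12.7/3.9) = ln(3.2564)/ln 2 ≈ 1.7033 half-lives.
t = n × t½ = 1.7033 × 20.387 ≈ 34.724 minutes.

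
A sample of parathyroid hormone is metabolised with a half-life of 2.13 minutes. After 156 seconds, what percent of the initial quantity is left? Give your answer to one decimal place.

42.9%

156 seconds = 2.6 minutes.
n = 2.6/2.13 ≈ 1.2207 half-lives.
Fraction remaining = (1/2)^1.2207 ≈ 0.42909, i.e. 42.909%.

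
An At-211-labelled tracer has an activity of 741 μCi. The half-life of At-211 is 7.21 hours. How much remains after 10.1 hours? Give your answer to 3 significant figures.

281 μCi

Number of half-lives: n = 10.1/7.21 ≈ 1.4008.
Remaining = 741 × (1/2)^1.4008 = 741 × 0.37871 ≈ 280.62 μCi.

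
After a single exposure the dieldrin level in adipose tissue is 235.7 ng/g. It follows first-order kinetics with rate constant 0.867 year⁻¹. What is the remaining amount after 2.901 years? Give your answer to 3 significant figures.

19.1 ng/g

t½ = ln 2 / λ = 0.69315 / 0.867 ≈ 0.79948 years.
Number of half-lives: n = 2.901/0.79948 ≈ 3.6286.
Remaining = 235.7 × (1/2)^3.6286 = 235.7 × 0.080849 ≈ 19.056 ng/g.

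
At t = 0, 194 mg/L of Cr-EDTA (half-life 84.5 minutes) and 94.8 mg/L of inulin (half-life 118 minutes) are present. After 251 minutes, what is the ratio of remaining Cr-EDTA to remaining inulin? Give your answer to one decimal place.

1.1

Cr-EDTA: 194 × (1/2)^(251/84.5) = 194 × (1/2)^2.9704 ≈ 24.752 mg/L.
inulin: 94.8 × (1/2)^(251/118) = 94.8 × (1/2)^2.1271 ≈ 21.701 mg/L.
Ratio ≈ 24.752 / 21.701 ≈ 1.1406.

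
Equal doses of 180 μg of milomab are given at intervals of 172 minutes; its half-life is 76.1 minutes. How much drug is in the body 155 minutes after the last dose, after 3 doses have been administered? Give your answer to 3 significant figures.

The 3 doses were given 499, 327, 155 minutes ago.
Total = 180·(1/2)^(499/76.1) + 180·(1/2)^(327/76.1) + 180·(1/2)^(155/76.1)
      = 1.9115 + 9.157 + 43.867 ≈ 54.935 μg.

54.9 μg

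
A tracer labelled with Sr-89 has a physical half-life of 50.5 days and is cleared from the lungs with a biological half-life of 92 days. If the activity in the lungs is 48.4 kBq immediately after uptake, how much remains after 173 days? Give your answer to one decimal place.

1.2 kBq

1/t_eff = 1/t_phys + 1/t_biol = 1/50.5 + 1/92 = 0.030672 per day.
t_eff = 50.5 × 92 / (50.5 + 92) ≈ 32.604 days.
Remaining = 48.4 × (1/2)^(173/32.604) = 48.4 × (1/2)^5.3062 ≈ 1.2233 kBq.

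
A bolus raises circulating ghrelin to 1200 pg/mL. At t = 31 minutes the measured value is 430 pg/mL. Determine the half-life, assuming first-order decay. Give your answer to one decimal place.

20.9 minutes

A/A₀ = 430/1200 ≈ 0.35833.
n = log₂(2.7907) ≈ 1.4806 half-lives elapsed in 31 minutes.
t½ = 31/1.4806 ≈ 20.937 minutes.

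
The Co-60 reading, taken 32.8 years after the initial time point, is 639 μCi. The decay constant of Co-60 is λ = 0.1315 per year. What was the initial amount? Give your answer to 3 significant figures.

t½ = ln 2 / λ = 0.69315 / 0.1315 ≈ 5.2711 years.
Number of half-lives elapsed: n = 32.8/5.2711 ≈ 6.2226.
A₀ = A × 2^n = 639 × 2^6.2226 = 639 × 74.679 ≈ 47720 μCi.

47700 μCi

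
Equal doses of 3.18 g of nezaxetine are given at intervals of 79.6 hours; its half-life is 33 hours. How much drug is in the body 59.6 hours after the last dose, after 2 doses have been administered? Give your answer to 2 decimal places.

The 2 doses were given 139.2, 59.6 hours ago.
Total = 3.18·(1/2)^(139.2/33) + 3.18·(1/2)^(59.6/33)
      = 0.17086 + 0.90939 ≈ 1.0802 g.

1.08 g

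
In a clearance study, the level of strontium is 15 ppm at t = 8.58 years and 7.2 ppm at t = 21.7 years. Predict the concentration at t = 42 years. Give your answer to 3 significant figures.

Over Δt = 21.7 − 8.58 = 13.12 years, the level fell by a factor of 15/7.2 ≈ 2.0833.
n = log₂(2.0833) ≈ 1.0589 half-lives, so t½ = 13.12/1.0589 ≈ 12.39 years.
From t = 21.7 to t = 42: 7.2 × (1/2)^((42−21.7)/12.39) ≈ 2.3128 ppm.

2.31 ppm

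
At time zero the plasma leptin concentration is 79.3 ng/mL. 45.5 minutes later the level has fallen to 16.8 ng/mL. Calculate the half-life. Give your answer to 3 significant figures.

A/A₀ = 16.8/79.3 ≈ 0.21185.
n = log₂(4.7202) ≈ 2.2389 half-lives elapsed in 45.5 minutes.
t½ = 45.5/2.2389 ≈ 20.323 minutes.

20.3 minutes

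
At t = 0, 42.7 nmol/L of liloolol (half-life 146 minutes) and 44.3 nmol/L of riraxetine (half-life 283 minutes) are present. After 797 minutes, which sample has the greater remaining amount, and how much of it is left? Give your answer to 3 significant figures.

liloolol: 42.7 × (1/2)^5.4589 ≈ 0.97081 nmol/L.
riraxetine: 44.3 × (1/2)^2.8163 ≈ 6.2897 nmol/L.
Riraxetine has more remaining, at ≈ 6.2897 nmol/L.

riraxetine, 6.29 nmol/L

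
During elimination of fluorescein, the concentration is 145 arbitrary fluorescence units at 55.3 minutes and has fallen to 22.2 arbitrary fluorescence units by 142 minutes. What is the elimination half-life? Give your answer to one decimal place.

32.0 minutes

Over Δt = 142 − 55.3 = 86.7 minutes, the level fell by a factor of 145/22.2 ≈ 6.5315.
n = log₂(6.5315) ≈ 2.7074 half-lives, so t½ = 86.7/2.7074 ≈ 32.023 minutes.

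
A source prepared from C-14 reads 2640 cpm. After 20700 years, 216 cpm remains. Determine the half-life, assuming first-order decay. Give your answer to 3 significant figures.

A/A₀ = 216/2640 ≈ 0.081818.
n = log₂(12.222) ≈ 3.6114 half-lives elapsed in 20700 years.
t½ = 20700/3.6114 ≈ 5731.8 years.

5730 years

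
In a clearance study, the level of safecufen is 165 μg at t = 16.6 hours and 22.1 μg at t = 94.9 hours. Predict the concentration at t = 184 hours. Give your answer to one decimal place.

2.2 μg

Over Δt = 94.9 − 16.6 = 78.3 hours, the level fell by a factor of 165/22.1 ≈ 7.4661.
n = log₂(7.4661) ≈ 2.9003 half-lives, so t½ = 78.3/2.9003 ≈ 26.997 hours.
From t = 94.9 to t = 184: 22.1 × (1/2)^((184−94.9)/26.997) ≈ 2.2432 μg.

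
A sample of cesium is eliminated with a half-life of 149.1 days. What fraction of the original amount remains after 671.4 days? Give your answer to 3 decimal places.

n = 671.4/149.1 ≈ 4.503 half-lives.
Fraction remaining = (1/2)^4.503 ≈ 0.044102.

0.044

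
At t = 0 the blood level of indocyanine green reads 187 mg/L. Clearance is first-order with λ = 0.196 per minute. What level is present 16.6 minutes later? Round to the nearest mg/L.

7 mg/L

t½ = ln 2 / λ = 0.69315 / 0.196 ≈ 3.5365 minutes.
Number of half-lives: n = 16.6/3.5365 ≈ 4.694.
Remaining = 187 × (1/2)^4.694 = 187 × 0.038635 ≈ 7.2247 mg/L.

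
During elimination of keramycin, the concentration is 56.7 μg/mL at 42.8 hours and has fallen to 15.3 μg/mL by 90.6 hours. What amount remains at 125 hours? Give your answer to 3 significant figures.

Over Δt = 90.6 − 42.8 = 47.8 hours, the level fell by a factor of 56.7/15.3 ≈ 3.7059.
n = log₂(3.7059) ≈ 1.8898 half-lives, so t½ = 47.8/1.8898 ≈ 25.293 hours.
From t = 90.6 to t = 125: 15.3 × (1/2)^((125−90.6)/25.293) ≈ 5.9605 μg/mL.

5.96 μg/mL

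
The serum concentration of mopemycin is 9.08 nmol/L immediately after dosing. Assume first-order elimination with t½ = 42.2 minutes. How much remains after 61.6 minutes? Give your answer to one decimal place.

3.3 nmol/L

Number of half-lives: n = 61.6/42.2 ≈ 1.4597.
Remaining = 9.08 × (1/2)^1.4597 = 9.08 × 0.36356 ≈ 3.3012 nmol/L.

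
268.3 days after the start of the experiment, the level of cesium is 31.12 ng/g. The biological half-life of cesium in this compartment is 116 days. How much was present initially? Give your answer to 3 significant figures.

155 ng/g

Number of half-lives elapsed: n = 268.3/116 ≈ 2.3129.
A₀ = A × 2^n = 31.12 × 2^2.3129 = 31.12 × 4.9689 ≈ 154.63 ng/g.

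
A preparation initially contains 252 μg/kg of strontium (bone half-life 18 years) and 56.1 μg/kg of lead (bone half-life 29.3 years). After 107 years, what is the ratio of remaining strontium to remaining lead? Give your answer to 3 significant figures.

strontium: 252 × (1/2)^(107/18) = 252 × (1/2)^5.9444 ≈ 4.0921 μg/kg.
lead: 56.1 × (1/2)^(107/29.3) = 56.1 × (1/2)^3.6519 ≈ 4.4631 μg/kg.
Ratio ≈ 4.0921 / 4.4631 ≈ 0.91687.

0.917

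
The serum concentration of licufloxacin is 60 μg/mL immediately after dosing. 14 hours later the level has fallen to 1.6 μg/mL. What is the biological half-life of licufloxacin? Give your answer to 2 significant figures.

A/A₀ = 1.6/60 ≈ 0.026667.
n = log₂(37.5) ≈ 5.2288 half-lives elapsed in 14 hours.
t½ = 14/5.2288 ≈ 2.6775 hours.

2.7 hours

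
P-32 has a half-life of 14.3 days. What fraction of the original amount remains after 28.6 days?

0.25

n = 28.6/14.3 ≈ 2 half-lives.
Fraction remaining = (1/2)^2 ≈ 0.25.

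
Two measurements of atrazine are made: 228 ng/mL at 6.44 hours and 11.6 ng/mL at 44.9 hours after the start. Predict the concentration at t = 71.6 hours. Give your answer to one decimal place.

1.5 ng/mL

Over Δt = 44.9 − 6.44 = 38.46 hours, the level fell by a factor of 228/11.6 ≈ 19.655.
n = log₂(19.655) ≈ 4.2968 half-lives, so t½ = 38.46/4.2968 ≈ 8.9508 hours.
From t = 44.9 to t = 71.6: 11.6 × (1/2)^((71.6−44.9)/8.9508) ≈ 1.4672 ng/mL.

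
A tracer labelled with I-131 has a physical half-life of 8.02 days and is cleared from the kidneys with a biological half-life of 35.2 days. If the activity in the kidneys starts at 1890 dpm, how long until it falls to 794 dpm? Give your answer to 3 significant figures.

8.17 days

1/t_eff = 1/t_phys + 1/t_biol = 1/8.02 + 1/35.2 = 0.1531 per day.
t_eff = 8.02 × 35.2 / (8.02 + 35.2) ≈ 6.5318 days.
n = log₂(1890/794) ≈ 1.2512; t = 1.2512 × 6.5318 ≈ 8.1724 days.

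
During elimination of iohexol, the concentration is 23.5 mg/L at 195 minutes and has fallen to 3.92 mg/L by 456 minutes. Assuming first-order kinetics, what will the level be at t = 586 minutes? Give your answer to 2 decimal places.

Over Δt = 456 − 195 = 261 minutes, the level fell by a factor of 23.5/3.92 ≈ 5.9949.
n = log₂(5.9949) ≈ 2.5837 half-lives, so t½ = 261/2.5837 ≈ 101.02 minutes.
From t = 456 to t = 586: 3.92 × (1/2)^((586−456)/101.02) ≈ 1.6065 mg/L.

1.61 mg/L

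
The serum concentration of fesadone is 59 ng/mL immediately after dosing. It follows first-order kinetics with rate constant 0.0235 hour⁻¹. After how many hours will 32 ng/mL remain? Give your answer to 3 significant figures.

26.0 hours

t½ = ln 2 / k = 0.69315 / 0.0235 ≈ 29.496 hours.
Fraction remaining = 32/59 ≈ 0.54237.
n = log₂(59/32) = ln(1.8438)/ln 2 ≈ 0.88264 half-lives.
t = n × t½ = 0.88264 × 29.496 ≈ 26.034 hours.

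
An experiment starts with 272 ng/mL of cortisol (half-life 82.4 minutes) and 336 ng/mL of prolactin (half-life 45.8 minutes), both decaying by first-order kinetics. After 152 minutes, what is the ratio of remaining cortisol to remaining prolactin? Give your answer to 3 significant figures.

2.25

cortisol: 272 × (1/2)^(152/82.4) = 272 × (1/2)^1.8447 ≈ 75.731 ng/mL.
prolactin: 336 × (1/2)^(152/45.8) = 336 × (1/2)^3.3188 ≈ 33.673 ng/mL.
Ratio ≈ 75.731 / 33.673 ≈ 2.249.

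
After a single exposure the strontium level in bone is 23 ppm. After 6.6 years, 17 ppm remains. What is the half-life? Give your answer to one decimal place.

A/A₀ = 17/23 ≈ 0.73913.
n = log₂(1.3529) ≈ 0.4361 half-lives elapsed in 6.6 years.
t½ = 6.6/0.4361 ≈ 15.134 years.

15.1 years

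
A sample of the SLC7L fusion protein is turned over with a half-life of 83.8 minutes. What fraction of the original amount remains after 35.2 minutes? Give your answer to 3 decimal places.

n = 35.2/83.8 ≈ 0.42005 half-lives.
Fraction remaining = (1/2)^0.42005 ≈ 0.7474.

0.747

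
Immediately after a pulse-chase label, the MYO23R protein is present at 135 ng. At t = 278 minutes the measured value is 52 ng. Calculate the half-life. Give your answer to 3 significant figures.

202 minutes

A/A₀ = 52/135 ≈ 0.38519.
n = log₂(2.5962) ≈ 1.3764 half-lives elapsed in 278 minutes.
t½ = 278/1.3764 ≈ 201.98 minutes.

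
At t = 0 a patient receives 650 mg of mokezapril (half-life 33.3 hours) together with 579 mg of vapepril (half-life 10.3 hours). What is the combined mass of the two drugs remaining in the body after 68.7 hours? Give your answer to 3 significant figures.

161 mg

mokezapril: 650 × (1/2)^(68.7/33.3) = 650 × (1/2)^2.0631 ≈ 155.55 mg.
vapepril: 579 × (1/2)^(68.7/10.3) = 579 × (1/2)^6.6699 ≈ 5.6864 mg.
Total = 155.55 + 5.6864 ≈ 161.24 mg.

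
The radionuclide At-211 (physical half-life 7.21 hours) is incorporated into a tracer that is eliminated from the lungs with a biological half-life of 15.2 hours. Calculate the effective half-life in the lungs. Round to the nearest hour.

1/t_eff = 1/t_phys + 1/t_biol = 1/7.21 + 1/15.2 = 0.20449 per hour.
t_eff = 7.21 × 15.2 / (7.21 + 15.2) ≈ 4.8903 hours.

5 hours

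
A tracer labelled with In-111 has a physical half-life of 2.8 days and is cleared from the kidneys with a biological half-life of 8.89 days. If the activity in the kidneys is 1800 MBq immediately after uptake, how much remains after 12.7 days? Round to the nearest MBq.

29 MBq

1/t_eff = 1/t_phys + 1/t_biol = 1/2.8 + 1/8.89 = 0.46963 per day.
t_eff = 2.8 × 8.89 / (2.8 + 8.89) ≈ 2.1293 days.
Remaining = 1800 × (1/2)^(12.7/2.1293) = 1800 × (1/2)^5.9643 ≈ 28.83 MBq.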